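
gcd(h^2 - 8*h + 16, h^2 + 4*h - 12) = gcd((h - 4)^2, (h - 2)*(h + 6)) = 1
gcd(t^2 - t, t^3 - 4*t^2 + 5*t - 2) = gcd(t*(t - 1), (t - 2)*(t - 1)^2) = t - 1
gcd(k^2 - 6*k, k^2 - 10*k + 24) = k - 6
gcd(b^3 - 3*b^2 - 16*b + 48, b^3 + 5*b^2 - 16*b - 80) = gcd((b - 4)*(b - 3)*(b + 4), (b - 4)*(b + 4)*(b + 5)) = b^2 - 16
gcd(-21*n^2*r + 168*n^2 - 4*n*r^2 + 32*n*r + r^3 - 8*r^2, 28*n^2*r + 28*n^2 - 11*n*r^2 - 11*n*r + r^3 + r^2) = -7*n + r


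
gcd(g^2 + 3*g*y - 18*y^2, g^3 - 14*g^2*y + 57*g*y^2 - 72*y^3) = -g + 3*y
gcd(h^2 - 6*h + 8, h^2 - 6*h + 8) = h^2 - 6*h + 8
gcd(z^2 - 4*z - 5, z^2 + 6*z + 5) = z + 1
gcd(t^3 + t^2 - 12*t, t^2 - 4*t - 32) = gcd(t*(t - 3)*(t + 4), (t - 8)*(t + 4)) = t + 4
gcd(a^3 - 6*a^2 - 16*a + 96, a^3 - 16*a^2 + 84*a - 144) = a^2 - 10*a + 24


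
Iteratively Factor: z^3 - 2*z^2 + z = (z)*(z^2 - 2*z + 1) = z*(z - 1)*(z - 1)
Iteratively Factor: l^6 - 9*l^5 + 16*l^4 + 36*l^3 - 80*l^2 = (l - 5)*(l^5 - 4*l^4 - 4*l^3 + 16*l^2) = (l - 5)*(l - 2)*(l^4 - 2*l^3 - 8*l^2) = l*(l - 5)*(l - 2)*(l^3 - 2*l^2 - 8*l) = l*(l - 5)*(l - 2)*(l + 2)*(l^2 - 4*l) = l*(l - 5)*(l - 4)*(l - 2)*(l + 2)*(l)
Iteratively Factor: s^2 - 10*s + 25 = (s - 5)*(s - 5)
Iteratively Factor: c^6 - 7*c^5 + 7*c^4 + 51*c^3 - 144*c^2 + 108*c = (c - 3)*(c^5 - 4*c^4 - 5*c^3 + 36*c^2 - 36*c) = c*(c - 3)*(c^4 - 4*c^3 - 5*c^2 + 36*c - 36) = c*(c - 3)^2*(c^3 - c^2 - 8*c + 12) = c*(c - 3)^2*(c - 2)*(c^2 + c - 6) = c*(c - 3)^2*(c - 2)^2*(c + 3)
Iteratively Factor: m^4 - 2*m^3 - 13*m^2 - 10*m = (m)*(m^3 - 2*m^2 - 13*m - 10) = m*(m - 5)*(m^2 + 3*m + 2) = m*(m - 5)*(m + 2)*(m + 1)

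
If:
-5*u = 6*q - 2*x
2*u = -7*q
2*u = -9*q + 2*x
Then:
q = 0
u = 0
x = 0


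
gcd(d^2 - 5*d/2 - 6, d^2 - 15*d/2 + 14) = d - 4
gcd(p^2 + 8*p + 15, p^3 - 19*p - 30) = p + 3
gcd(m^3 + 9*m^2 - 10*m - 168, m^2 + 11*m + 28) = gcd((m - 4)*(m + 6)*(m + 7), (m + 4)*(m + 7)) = m + 7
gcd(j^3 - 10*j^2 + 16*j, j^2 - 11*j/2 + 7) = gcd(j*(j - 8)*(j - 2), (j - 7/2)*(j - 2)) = j - 2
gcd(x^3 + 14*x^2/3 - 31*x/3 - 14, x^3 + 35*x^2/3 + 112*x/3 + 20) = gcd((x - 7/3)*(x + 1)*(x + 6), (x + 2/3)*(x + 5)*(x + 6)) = x + 6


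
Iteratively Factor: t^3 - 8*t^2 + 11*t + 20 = (t - 4)*(t^2 - 4*t - 5) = (t - 4)*(t + 1)*(t - 5)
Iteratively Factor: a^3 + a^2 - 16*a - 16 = (a + 4)*(a^2 - 3*a - 4) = (a - 4)*(a + 4)*(a + 1)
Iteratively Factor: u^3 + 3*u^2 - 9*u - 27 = (u + 3)*(u^2 - 9) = (u + 3)^2*(u - 3)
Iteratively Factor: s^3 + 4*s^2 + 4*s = (s + 2)*(s^2 + 2*s) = (s + 2)^2*(s)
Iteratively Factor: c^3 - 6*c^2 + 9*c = (c)*(c^2 - 6*c + 9) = c*(c - 3)*(c - 3)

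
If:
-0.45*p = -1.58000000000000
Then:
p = 3.51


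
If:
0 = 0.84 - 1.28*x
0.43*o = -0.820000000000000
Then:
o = -1.91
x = 0.66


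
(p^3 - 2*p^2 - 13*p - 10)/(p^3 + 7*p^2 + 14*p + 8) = (p - 5)/(p + 4)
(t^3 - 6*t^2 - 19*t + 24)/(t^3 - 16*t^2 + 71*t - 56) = (t + 3)/(t - 7)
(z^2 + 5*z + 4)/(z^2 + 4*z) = (z + 1)/z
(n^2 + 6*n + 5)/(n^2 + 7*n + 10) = (n + 1)/(n + 2)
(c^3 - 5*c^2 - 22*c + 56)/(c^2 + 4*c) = c - 9 + 14/c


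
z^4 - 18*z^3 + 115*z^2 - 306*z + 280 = (z - 7)*(z - 5)*(z - 4)*(z - 2)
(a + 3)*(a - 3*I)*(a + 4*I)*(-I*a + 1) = -I*a^4 + 2*a^3 - 3*I*a^3 + 6*a^2 - 11*I*a^2 + 12*a - 33*I*a + 36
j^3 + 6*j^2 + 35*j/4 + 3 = (j + 1/2)*(j + 3/2)*(j + 4)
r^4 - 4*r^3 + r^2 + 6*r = r*(r - 3)*(r - 2)*(r + 1)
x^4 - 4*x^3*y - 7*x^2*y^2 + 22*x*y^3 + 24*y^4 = (x - 4*y)*(x - 3*y)*(x + y)*(x + 2*y)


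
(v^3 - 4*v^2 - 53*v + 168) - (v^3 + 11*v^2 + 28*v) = -15*v^2 - 81*v + 168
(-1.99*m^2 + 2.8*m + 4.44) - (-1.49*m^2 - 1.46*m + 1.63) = -0.5*m^2 + 4.26*m + 2.81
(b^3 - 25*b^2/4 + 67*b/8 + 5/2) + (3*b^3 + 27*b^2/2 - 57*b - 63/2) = 4*b^3 + 29*b^2/4 - 389*b/8 - 29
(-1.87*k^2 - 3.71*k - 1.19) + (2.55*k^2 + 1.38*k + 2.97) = 0.68*k^2 - 2.33*k + 1.78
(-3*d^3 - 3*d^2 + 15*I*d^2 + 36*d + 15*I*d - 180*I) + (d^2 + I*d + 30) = -3*d^3 - 2*d^2 + 15*I*d^2 + 36*d + 16*I*d + 30 - 180*I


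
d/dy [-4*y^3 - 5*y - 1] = -12*y^2 - 5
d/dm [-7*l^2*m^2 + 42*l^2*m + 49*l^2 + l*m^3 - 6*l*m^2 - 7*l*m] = l*(-14*l*m + 42*l + 3*m^2 - 12*m - 7)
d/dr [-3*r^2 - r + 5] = -6*r - 1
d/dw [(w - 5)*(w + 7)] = 2*w + 2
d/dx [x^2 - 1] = 2*x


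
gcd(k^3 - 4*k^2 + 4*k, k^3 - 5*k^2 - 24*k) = k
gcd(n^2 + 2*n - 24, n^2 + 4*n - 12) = n + 6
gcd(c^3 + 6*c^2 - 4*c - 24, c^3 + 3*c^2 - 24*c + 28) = c - 2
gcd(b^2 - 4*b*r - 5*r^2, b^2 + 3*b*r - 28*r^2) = 1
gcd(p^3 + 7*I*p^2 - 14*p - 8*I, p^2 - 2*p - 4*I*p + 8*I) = 1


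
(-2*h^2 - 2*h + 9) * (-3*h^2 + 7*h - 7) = 6*h^4 - 8*h^3 - 27*h^2 + 77*h - 63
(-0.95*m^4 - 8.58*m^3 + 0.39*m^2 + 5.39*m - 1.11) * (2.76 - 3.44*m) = 3.268*m^5 + 26.8932*m^4 - 25.0224*m^3 - 17.4652*m^2 + 18.6948*m - 3.0636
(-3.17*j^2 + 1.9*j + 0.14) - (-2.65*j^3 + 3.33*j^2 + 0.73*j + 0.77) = 2.65*j^3 - 6.5*j^2 + 1.17*j - 0.63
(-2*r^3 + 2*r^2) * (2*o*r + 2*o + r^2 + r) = -4*o*r^4 + 4*o*r^2 - 2*r^5 + 2*r^3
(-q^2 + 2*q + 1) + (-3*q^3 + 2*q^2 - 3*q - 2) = -3*q^3 + q^2 - q - 1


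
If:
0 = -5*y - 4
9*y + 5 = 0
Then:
No Solution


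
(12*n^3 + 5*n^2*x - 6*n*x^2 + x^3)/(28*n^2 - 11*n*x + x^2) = (-3*n^2 - 2*n*x + x^2)/(-7*n + x)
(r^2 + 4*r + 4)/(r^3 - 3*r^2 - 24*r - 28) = 1/(r - 7)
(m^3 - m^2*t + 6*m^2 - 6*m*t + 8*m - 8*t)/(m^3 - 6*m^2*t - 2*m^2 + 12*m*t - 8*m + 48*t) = (-m^2 + m*t - 4*m + 4*t)/(-m^2 + 6*m*t + 4*m - 24*t)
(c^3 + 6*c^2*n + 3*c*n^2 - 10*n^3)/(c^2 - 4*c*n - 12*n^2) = (c^2 + 4*c*n - 5*n^2)/(c - 6*n)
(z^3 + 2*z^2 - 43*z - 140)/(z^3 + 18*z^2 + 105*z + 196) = (z^2 - 2*z - 35)/(z^2 + 14*z + 49)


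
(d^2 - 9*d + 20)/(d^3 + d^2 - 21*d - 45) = (d - 4)/(d^2 + 6*d + 9)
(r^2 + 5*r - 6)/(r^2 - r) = (r + 6)/r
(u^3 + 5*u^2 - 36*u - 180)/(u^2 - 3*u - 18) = (u^2 + 11*u + 30)/(u + 3)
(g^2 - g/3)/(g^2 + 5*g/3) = (3*g - 1)/(3*g + 5)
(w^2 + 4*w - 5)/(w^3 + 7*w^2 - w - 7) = (w + 5)/(w^2 + 8*w + 7)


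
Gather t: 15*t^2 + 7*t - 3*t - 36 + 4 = 15*t^2 + 4*t - 32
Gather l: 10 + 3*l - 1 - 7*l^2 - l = -7*l^2 + 2*l + 9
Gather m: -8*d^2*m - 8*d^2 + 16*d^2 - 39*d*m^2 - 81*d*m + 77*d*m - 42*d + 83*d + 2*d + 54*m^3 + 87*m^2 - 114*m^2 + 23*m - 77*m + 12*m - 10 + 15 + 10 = 8*d^2 + 43*d + 54*m^3 + m^2*(-39*d - 27) + m*(-8*d^2 - 4*d - 42) + 15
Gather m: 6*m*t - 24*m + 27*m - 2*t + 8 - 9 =m*(6*t + 3) - 2*t - 1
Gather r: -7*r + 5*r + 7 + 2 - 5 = 4 - 2*r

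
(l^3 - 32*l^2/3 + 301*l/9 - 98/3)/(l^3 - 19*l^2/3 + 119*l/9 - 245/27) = 3*(l - 6)/(3*l - 5)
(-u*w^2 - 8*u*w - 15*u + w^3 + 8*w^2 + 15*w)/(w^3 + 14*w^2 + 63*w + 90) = (-u + w)/(w + 6)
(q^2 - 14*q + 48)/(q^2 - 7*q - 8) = (q - 6)/(q + 1)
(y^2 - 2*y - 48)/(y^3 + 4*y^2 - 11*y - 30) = (y^2 - 2*y - 48)/(y^3 + 4*y^2 - 11*y - 30)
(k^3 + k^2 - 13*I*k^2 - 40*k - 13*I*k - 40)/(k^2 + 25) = (k^2 + k*(1 - 8*I) - 8*I)/(k + 5*I)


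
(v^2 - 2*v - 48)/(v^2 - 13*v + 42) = (v^2 - 2*v - 48)/(v^2 - 13*v + 42)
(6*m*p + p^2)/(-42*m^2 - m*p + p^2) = p/(-7*m + p)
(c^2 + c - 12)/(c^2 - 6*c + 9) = (c + 4)/(c - 3)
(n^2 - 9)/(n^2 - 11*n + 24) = (n + 3)/(n - 8)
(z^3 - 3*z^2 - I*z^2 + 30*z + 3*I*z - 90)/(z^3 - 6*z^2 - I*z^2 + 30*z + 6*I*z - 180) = (z - 3)/(z - 6)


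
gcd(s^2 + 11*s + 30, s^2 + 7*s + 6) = s + 6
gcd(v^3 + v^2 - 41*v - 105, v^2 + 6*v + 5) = v + 5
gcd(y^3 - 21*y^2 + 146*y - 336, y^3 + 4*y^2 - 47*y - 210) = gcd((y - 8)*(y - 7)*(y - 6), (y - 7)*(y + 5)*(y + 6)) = y - 7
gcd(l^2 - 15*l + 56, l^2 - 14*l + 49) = l - 7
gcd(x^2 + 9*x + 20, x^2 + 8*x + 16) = x + 4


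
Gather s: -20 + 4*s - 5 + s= 5*s - 25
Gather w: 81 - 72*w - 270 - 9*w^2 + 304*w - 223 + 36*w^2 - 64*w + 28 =27*w^2 + 168*w - 384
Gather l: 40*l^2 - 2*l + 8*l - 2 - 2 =40*l^2 + 6*l - 4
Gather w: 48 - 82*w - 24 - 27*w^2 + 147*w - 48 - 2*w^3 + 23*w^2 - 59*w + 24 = -2*w^3 - 4*w^2 + 6*w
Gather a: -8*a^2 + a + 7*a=-8*a^2 + 8*a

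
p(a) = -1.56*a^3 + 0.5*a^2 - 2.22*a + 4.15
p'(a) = -4.68*a^2 + 1.0*a - 2.22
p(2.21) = -15.15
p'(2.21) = -22.87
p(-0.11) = 4.40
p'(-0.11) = -2.39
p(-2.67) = 43.34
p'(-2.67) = -38.25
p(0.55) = 2.82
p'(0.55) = -3.09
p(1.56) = -4.02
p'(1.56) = -12.05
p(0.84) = 1.71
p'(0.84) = -4.68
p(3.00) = -40.13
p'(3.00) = -41.34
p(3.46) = -62.16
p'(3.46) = -54.79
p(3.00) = -40.13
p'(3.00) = -41.34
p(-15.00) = 5414.95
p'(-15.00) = -1070.22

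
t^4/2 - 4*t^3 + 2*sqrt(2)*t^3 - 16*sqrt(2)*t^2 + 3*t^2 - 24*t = t*(t/2 + sqrt(2)/2)*(t - 8)*(t + 3*sqrt(2))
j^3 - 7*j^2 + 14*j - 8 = (j - 4)*(j - 2)*(j - 1)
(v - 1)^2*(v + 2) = v^3 - 3*v + 2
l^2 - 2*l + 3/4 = (l - 3/2)*(l - 1/2)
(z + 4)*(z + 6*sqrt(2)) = z^2 + 4*z + 6*sqrt(2)*z + 24*sqrt(2)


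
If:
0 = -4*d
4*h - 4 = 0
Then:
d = 0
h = 1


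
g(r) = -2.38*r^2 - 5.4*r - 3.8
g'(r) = -4.76*r - 5.4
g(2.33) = -29.30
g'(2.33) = -16.49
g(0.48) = -6.94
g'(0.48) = -7.68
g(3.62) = -54.54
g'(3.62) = -22.63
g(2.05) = -24.87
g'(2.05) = -15.16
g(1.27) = -14.50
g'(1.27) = -11.45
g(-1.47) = -1.00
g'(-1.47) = 1.60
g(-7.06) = -84.30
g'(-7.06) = 28.21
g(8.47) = -220.28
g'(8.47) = -45.72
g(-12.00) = -281.72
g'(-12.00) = 51.72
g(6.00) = -121.88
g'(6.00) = -33.96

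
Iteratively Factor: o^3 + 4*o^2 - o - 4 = (o + 1)*(o^2 + 3*o - 4) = (o - 1)*(o + 1)*(o + 4)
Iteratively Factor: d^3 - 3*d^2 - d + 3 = (d - 3)*(d^2 - 1) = (d - 3)*(d + 1)*(d - 1)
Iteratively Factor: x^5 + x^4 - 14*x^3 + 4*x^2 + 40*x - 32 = (x - 1)*(x^4 + 2*x^3 - 12*x^2 - 8*x + 32) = (x - 1)*(x + 2)*(x^3 - 12*x + 16) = (x - 2)*(x - 1)*(x + 2)*(x^2 + 2*x - 8) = (x - 2)^2*(x - 1)*(x + 2)*(x + 4)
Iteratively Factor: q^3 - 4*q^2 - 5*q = (q - 5)*(q^2 + q) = (q - 5)*(q + 1)*(q)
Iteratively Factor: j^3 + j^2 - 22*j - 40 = (j + 4)*(j^2 - 3*j - 10) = (j - 5)*(j + 4)*(j + 2)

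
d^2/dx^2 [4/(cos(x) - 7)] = 4*(sin(x)^2 - 7*cos(x) + 1)/(cos(x) - 7)^3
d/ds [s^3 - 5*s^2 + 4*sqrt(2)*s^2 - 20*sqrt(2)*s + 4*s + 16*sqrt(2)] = 3*s^2 - 10*s + 8*sqrt(2)*s - 20*sqrt(2) + 4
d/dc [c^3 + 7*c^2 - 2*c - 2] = 3*c^2 + 14*c - 2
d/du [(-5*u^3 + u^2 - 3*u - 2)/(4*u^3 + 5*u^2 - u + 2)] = (-29*u^4 + 34*u^3 + 8*u^2 + 24*u - 8)/(16*u^6 + 40*u^5 + 17*u^4 + 6*u^3 + 21*u^2 - 4*u + 4)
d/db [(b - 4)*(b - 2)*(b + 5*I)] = 3*b^2 + b*(-12 + 10*I) + 8 - 30*I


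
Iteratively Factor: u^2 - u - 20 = (u - 5)*(u + 4)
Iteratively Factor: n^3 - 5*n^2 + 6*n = (n - 3)*(n^2 - 2*n) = n*(n - 3)*(n - 2)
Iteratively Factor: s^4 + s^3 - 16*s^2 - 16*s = (s - 4)*(s^3 + 5*s^2 + 4*s) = (s - 4)*(s + 1)*(s^2 + 4*s) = s*(s - 4)*(s + 1)*(s + 4)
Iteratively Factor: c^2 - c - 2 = (c - 2)*(c + 1)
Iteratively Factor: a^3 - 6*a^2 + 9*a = (a - 3)*(a^2 - 3*a) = (a - 3)^2*(a)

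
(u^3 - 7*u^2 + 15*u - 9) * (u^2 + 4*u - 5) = u^5 - 3*u^4 - 18*u^3 + 86*u^2 - 111*u + 45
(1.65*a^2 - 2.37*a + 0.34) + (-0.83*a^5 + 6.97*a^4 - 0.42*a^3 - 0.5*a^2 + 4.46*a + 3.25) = -0.83*a^5 + 6.97*a^4 - 0.42*a^3 + 1.15*a^2 + 2.09*a + 3.59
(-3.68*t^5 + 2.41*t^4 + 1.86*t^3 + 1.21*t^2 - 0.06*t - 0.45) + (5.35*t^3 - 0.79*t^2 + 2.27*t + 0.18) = -3.68*t^5 + 2.41*t^4 + 7.21*t^3 + 0.42*t^2 + 2.21*t - 0.27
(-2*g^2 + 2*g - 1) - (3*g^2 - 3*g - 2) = -5*g^2 + 5*g + 1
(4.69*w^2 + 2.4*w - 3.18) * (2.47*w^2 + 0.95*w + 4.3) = 11.5843*w^4 + 10.3835*w^3 + 14.5924*w^2 + 7.299*w - 13.674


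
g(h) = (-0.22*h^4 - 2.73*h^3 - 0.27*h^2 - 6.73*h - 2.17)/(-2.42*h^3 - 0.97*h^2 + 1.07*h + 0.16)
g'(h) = (7.26*h^2 + 1.94*h - 1.07)*(-0.22*h^4 - 2.73*h^3 - 0.27*h^2 - 6.73*h - 2.17)/(-2.42*h^3 - 0.97*h^2 + 1.07*h + 0.16)^2 + (-0.88*h^3 - 8.19*h^2 - 0.54*h - 6.73)/(-2.42*h^3 - 0.97*h^2 + 1.07*h + 0.16)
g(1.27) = 3.46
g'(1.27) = -4.58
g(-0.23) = 5.59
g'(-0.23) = 123.73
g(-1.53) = 3.27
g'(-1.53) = 4.14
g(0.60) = 99.02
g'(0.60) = -3688.65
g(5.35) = 1.64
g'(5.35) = 0.06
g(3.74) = 1.60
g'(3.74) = -0.02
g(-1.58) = 3.07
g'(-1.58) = 3.60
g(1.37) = 3.07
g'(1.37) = -3.36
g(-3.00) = 1.33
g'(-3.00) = 0.43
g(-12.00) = 0.05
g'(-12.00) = 0.10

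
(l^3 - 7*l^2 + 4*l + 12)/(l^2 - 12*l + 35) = (l^3 - 7*l^2 + 4*l + 12)/(l^2 - 12*l + 35)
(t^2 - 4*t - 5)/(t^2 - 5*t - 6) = (t - 5)/(t - 6)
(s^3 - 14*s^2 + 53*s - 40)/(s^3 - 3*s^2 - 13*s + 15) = (s - 8)/(s + 3)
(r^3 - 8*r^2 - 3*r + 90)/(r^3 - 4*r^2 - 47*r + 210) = (r + 3)/(r + 7)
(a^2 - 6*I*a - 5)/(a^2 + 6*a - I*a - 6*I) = (a - 5*I)/(a + 6)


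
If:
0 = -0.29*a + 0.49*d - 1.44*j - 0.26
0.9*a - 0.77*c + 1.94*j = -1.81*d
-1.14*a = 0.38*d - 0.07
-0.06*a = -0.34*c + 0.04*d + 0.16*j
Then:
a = 0.02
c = -0.05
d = 0.12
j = -0.14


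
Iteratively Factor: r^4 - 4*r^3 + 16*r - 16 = (r + 2)*(r^3 - 6*r^2 + 12*r - 8) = (r - 2)*(r + 2)*(r^2 - 4*r + 4) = (r - 2)^2*(r + 2)*(r - 2)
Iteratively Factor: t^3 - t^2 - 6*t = (t + 2)*(t^2 - 3*t) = t*(t + 2)*(t - 3)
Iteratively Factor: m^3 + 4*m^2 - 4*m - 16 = (m + 4)*(m^2 - 4) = (m - 2)*(m + 4)*(m + 2)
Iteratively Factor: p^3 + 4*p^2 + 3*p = (p + 3)*(p^2 + p) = p*(p + 3)*(p + 1)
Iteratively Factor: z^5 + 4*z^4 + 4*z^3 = (z)*(z^4 + 4*z^3 + 4*z^2) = z^2*(z^3 + 4*z^2 + 4*z) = z^3*(z^2 + 4*z + 4) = z^3*(z + 2)*(z + 2)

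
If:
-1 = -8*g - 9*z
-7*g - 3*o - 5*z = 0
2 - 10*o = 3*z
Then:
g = -95/302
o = 25/302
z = 59/151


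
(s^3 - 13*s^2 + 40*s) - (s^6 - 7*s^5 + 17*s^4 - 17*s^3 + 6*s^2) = -s^6 + 7*s^5 - 17*s^4 + 18*s^3 - 19*s^2 + 40*s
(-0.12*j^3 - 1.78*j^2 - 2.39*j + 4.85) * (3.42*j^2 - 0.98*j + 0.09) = -0.4104*j^5 - 5.97*j^4 - 6.4402*j^3 + 18.769*j^2 - 4.9681*j + 0.4365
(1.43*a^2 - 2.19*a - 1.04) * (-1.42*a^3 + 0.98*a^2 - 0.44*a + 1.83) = -2.0306*a^5 + 4.5112*a^4 - 1.2986*a^3 + 2.5613*a^2 - 3.5501*a - 1.9032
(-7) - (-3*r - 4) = 3*r - 3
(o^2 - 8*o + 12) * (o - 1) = o^3 - 9*o^2 + 20*o - 12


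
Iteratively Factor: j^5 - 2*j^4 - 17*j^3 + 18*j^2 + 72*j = (j + 2)*(j^4 - 4*j^3 - 9*j^2 + 36*j) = (j - 3)*(j + 2)*(j^3 - j^2 - 12*j) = (j - 4)*(j - 3)*(j + 2)*(j^2 + 3*j) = j*(j - 4)*(j - 3)*(j + 2)*(j + 3)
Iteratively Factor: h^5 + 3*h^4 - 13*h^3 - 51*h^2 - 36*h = (h + 1)*(h^4 + 2*h^3 - 15*h^2 - 36*h) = (h + 1)*(h + 3)*(h^3 - h^2 - 12*h) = (h + 1)*(h + 3)^2*(h^2 - 4*h) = (h - 4)*(h + 1)*(h + 3)^2*(h)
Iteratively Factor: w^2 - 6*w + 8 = (w - 4)*(w - 2)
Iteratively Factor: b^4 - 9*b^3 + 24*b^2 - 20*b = (b - 5)*(b^3 - 4*b^2 + 4*b) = (b - 5)*(b - 2)*(b^2 - 2*b) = (b - 5)*(b - 2)^2*(b)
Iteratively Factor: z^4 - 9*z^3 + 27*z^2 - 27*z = (z - 3)*(z^3 - 6*z^2 + 9*z) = (z - 3)^2*(z^2 - 3*z) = (z - 3)^3*(z)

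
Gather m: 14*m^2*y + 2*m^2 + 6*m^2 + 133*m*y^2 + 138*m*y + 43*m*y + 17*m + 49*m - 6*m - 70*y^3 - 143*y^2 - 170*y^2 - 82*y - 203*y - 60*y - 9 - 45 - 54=m^2*(14*y + 8) + m*(133*y^2 + 181*y + 60) - 70*y^3 - 313*y^2 - 345*y - 108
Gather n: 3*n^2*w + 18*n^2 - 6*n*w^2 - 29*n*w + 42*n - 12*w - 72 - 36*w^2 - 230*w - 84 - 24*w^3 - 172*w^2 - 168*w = n^2*(3*w + 18) + n*(-6*w^2 - 29*w + 42) - 24*w^3 - 208*w^2 - 410*w - 156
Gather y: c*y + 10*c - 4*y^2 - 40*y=10*c - 4*y^2 + y*(c - 40)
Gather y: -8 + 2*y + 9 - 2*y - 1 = 0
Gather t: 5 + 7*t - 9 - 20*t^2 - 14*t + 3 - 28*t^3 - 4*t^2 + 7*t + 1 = -28*t^3 - 24*t^2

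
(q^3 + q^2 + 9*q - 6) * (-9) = -9*q^3 - 9*q^2 - 81*q + 54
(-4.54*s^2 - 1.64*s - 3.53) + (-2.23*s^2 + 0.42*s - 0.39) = -6.77*s^2 - 1.22*s - 3.92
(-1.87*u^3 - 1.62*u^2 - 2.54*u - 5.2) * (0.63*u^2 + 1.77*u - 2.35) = -1.1781*u^5 - 4.3305*u^4 - 0.0730999999999997*u^3 - 3.9648*u^2 - 3.235*u + 12.22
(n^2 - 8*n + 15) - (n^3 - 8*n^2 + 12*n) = -n^3 + 9*n^2 - 20*n + 15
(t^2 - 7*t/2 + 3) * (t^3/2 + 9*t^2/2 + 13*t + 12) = t^5/2 + 11*t^4/4 - 5*t^3/4 - 20*t^2 - 3*t + 36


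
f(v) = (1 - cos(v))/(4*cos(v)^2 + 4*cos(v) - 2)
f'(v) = (1 - cos(v))*(8*sin(v)*cos(v) + 4*sin(v))/(4*cos(v)^2 + 4*cos(v) - 2)^2 + sin(v)/(4*cos(v)^2 + 4*cos(v) - 2)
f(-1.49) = -0.56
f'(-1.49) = -0.96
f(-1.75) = -0.46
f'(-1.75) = -0.07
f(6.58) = 0.01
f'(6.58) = 0.06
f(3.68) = -0.75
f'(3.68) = 0.65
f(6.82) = 0.03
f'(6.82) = 0.16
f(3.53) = -0.85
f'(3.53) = 0.65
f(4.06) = -0.54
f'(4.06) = 0.39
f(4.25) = -0.48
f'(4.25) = 0.24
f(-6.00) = 0.01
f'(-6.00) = 0.05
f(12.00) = 0.04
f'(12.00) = -0.18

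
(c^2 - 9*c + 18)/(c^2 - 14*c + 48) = (c - 3)/(c - 8)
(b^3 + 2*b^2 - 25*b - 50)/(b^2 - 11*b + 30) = (b^2 + 7*b + 10)/(b - 6)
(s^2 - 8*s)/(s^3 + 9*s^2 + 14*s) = (s - 8)/(s^2 + 9*s + 14)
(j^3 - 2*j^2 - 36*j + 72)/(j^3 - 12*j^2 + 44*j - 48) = (j + 6)/(j - 4)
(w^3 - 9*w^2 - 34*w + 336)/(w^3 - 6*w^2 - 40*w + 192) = (w - 7)/(w - 4)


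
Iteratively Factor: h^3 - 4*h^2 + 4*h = (h - 2)*(h^2 - 2*h) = (h - 2)^2*(h)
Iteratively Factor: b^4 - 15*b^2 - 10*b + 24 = (b - 1)*(b^3 + b^2 - 14*b - 24) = (b - 1)*(b + 3)*(b^2 - 2*b - 8) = (b - 1)*(b + 2)*(b + 3)*(b - 4)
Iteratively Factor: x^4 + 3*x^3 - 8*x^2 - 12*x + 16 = (x - 2)*(x^3 + 5*x^2 + 2*x - 8) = (x - 2)*(x - 1)*(x^2 + 6*x + 8) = (x - 2)*(x - 1)*(x + 2)*(x + 4)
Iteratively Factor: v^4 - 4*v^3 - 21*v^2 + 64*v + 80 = (v + 1)*(v^3 - 5*v^2 - 16*v + 80) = (v - 4)*(v + 1)*(v^2 - v - 20) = (v - 5)*(v - 4)*(v + 1)*(v + 4)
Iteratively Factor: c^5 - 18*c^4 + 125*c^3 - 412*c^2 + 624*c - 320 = (c - 5)*(c^4 - 13*c^3 + 60*c^2 - 112*c + 64) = (c - 5)*(c - 1)*(c^3 - 12*c^2 + 48*c - 64) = (c - 5)*(c - 4)*(c - 1)*(c^2 - 8*c + 16) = (c - 5)*(c - 4)^2*(c - 1)*(c - 4)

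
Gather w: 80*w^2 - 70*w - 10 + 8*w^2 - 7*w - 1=88*w^2 - 77*w - 11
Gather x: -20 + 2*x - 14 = 2*x - 34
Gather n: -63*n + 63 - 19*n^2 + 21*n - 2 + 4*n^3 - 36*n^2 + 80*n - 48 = 4*n^3 - 55*n^2 + 38*n + 13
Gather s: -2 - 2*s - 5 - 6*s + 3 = -8*s - 4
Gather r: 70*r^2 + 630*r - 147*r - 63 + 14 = 70*r^2 + 483*r - 49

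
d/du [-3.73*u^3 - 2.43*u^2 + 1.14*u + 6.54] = -11.19*u^2 - 4.86*u + 1.14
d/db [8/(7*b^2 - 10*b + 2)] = 16*(5 - 7*b)/(7*b^2 - 10*b + 2)^2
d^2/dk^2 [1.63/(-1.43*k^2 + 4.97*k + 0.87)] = (-6.666374*k^2 + 23.169146*k + 1.63*(2.86*k - 4.97)*(5.72*k - 9.94) + 4.055766)/(-1.43*k^2 + 4.97*k + 0.87)^3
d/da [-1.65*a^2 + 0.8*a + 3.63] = 0.8 - 3.3*a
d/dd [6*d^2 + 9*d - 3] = 12*d + 9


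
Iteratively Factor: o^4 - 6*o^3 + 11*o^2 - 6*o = (o - 3)*(o^3 - 3*o^2 + 2*o) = (o - 3)*(o - 2)*(o^2 - o) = (o - 3)*(o - 2)*(o - 1)*(o)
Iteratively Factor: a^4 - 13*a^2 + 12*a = (a - 3)*(a^3 + 3*a^2 - 4*a) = (a - 3)*(a + 4)*(a^2 - a) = (a - 3)*(a - 1)*(a + 4)*(a)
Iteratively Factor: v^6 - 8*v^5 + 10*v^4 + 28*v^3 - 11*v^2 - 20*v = (v - 5)*(v^5 - 3*v^4 - 5*v^3 + 3*v^2 + 4*v) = (v - 5)*(v - 1)*(v^4 - 2*v^3 - 7*v^2 - 4*v) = v*(v - 5)*(v - 1)*(v^3 - 2*v^2 - 7*v - 4) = v*(v - 5)*(v - 4)*(v - 1)*(v^2 + 2*v + 1) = v*(v - 5)*(v - 4)*(v - 1)*(v + 1)*(v + 1)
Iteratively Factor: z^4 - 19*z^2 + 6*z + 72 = (z + 2)*(z^3 - 2*z^2 - 15*z + 36) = (z - 3)*(z + 2)*(z^2 + z - 12) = (z - 3)^2*(z + 2)*(z + 4)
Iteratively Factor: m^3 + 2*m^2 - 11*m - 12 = (m + 4)*(m^2 - 2*m - 3) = (m - 3)*(m + 4)*(m + 1)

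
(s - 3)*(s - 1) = s^2 - 4*s + 3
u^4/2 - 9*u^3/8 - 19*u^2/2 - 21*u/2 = u*(u/2 + 1)*(u - 6)*(u + 7/4)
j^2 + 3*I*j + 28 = (j - 4*I)*(j + 7*I)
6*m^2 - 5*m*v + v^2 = (-3*m + v)*(-2*m + v)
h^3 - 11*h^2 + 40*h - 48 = (h - 4)^2*(h - 3)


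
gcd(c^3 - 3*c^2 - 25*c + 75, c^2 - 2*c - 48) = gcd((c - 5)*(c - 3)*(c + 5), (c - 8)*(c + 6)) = 1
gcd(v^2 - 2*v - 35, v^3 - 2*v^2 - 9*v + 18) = 1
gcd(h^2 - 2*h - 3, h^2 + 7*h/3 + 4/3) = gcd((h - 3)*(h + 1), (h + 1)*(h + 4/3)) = h + 1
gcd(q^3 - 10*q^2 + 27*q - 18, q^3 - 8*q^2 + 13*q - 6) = q^2 - 7*q + 6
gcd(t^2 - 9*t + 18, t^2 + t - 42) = t - 6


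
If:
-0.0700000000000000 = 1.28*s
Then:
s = -0.05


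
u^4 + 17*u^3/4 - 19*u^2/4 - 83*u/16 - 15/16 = (u - 3/2)*(u + 1/4)*(u + 1/2)*(u + 5)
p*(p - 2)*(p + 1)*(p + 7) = p^4 + 6*p^3 - 9*p^2 - 14*p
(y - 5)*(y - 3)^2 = y^3 - 11*y^2 + 39*y - 45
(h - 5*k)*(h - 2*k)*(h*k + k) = h^3*k - 7*h^2*k^2 + h^2*k + 10*h*k^3 - 7*h*k^2 + 10*k^3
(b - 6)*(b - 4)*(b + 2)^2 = b^4 - 6*b^3 - 12*b^2 + 56*b + 96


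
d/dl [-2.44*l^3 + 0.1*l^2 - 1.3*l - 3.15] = -7.32*l^2 + 0.2*l - 1.3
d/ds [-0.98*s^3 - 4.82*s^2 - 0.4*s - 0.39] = -2.94*s^2 - 9.64*s - 0.4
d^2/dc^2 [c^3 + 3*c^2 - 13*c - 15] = 6*c + 6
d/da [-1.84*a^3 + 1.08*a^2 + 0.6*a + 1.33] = -5.52*a^2 + 2.16*a + 0.6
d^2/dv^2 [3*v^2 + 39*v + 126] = 6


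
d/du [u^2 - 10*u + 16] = 2*u - 10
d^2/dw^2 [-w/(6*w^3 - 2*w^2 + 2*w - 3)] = 4*(-2*w*(9*w^2 - 2*w + 1)^2 + (9*w^2 + w*(9*w - 1) - 2*w + 1)*(6*w^3 - 2*w^2 + 2*w - 3))/(6*w^3 - 2*w^2 + 2*w - 3)^3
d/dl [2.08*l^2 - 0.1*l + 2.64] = 4.16*l - 0.1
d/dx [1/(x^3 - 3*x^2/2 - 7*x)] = 4*(-3*x^2 + 3*x + 7)/(x^2*(-2*x^2 + 3*x + 14)^2)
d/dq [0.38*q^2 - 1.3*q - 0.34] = 0.76*q - 1.3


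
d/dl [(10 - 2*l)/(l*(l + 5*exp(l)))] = 2*(l*(l - 5)*(5*exp(l) + 1) - l*(l + 5*exp(l)) + (l - 5)*(l + 5*exp(l)))/(l^2*(l + 5*exp(l))^2)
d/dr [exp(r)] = exp(r)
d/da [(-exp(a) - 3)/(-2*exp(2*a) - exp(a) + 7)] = (-(exp(a) + 3)*(4*exp(a) + 1) + 2*exp(2*a) + exp(a) - 7)*exp(a)/(2*exp(2*a) + exp(a) - 7)^2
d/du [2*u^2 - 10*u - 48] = 4*u - 10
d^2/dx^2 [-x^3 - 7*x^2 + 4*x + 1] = -6*x - 14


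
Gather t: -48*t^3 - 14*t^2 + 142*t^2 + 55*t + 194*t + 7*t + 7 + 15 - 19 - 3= -48*t^3 + 128*t^2 + 256*t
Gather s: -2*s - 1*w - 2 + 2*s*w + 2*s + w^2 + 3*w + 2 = 2*s*w + w^2 + 2*w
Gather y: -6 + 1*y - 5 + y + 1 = 2*y - 10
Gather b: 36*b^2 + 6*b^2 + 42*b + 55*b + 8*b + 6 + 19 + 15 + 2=42*b^2 + 105*b + 42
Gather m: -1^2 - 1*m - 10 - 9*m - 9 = -10*m - 20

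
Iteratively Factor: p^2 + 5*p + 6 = (p + 3)*(p + 2)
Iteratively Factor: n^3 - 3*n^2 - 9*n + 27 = (n + 3)*(n^2 - 6*n + 9) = (n - 3)*(n + 3)*(n - 3)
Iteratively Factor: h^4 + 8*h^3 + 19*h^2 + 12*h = (h + 3)*(h^3 + 5*h^2 + 4*h) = h*(h + 3)*(h^2 + 5*h + 4) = h*(h + 3)*(h + 4)*(h + 1)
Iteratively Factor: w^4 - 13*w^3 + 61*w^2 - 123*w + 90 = (w - 2)*(w^3 - 11*w^2 + 39*w - 45) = (w - 5)*(w - 2)*(w^2 - 6*w + 9) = (w - 5)*(w - 3)*(w - 2)*(w - 3)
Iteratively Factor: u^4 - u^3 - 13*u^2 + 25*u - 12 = (u + 4)*(u^3 - 5*u^2 + 7*u - 3) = (u - 1)*(u + 4)*(u^2 - 4*u + 3) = (u - 3)*(u - 1)*(u + 4)*(u - 1)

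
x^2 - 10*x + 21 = (x - 7)*(x - 3)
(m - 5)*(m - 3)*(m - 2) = m^3 - 10*m^2 + 31*m - 30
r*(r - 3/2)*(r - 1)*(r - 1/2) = r^4 - 3*r^3 + 11*r^2/4 - 3*r/4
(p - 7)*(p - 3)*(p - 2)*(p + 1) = p^4 - 11*p^3 + 29*p^2 - p - 42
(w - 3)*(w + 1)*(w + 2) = w^3 - 7*w - 6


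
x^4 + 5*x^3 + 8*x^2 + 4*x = x*(x + 1)*(x + 2)^2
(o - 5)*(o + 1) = o^2 - 4*o - 5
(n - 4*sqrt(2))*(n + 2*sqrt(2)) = n^2 - 2*sqrt(2)*n - 16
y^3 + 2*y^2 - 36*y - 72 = (y - 6)*(y + 2)*(y + 6)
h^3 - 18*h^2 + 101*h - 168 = (h - 8)*(h - 7)*(h - 3)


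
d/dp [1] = 0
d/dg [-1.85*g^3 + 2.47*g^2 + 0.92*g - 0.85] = -5.55*g^2 + 4.94*g + 0.92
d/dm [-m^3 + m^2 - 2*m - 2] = -3*m^2 + 2*m - 2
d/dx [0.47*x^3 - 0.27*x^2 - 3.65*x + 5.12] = 1.41*x^2 - 0.54*x - 3.65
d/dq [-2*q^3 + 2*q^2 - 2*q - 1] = -6*q^2 + 4*q - 2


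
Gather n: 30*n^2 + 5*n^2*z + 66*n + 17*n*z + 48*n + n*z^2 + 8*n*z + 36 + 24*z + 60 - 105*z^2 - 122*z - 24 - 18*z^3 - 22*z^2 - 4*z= n^2*(5*z + 30) + n*(z^2 + 25*z + 114) - 18*z^3 - 127*z^2 - 102*z + 72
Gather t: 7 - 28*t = 7 - 28*t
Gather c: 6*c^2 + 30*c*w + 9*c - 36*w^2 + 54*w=6*c^2 + c*(30*w + 9) - 36*w^2 + 54*w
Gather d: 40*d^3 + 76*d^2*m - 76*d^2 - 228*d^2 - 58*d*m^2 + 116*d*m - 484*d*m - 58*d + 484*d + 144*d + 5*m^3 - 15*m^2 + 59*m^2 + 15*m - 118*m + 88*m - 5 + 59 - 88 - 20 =40*d^3 + d^2*(76*m - 304) + d*(-58*m^2 - 368*m + 570) + 5*m^3 + 44*m^2 - 15*m - 54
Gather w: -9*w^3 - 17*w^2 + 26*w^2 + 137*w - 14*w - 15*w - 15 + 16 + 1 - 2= -9*w^3 + 9*w^2 + 108*w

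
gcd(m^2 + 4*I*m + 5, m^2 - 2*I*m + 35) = m + 5*I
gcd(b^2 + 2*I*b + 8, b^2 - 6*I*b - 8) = b - 2*I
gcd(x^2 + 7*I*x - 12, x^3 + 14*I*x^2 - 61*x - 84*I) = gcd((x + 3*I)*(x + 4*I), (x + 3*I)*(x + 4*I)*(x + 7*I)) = x^2 + 7*I*x - 12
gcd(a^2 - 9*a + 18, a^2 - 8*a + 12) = a - 6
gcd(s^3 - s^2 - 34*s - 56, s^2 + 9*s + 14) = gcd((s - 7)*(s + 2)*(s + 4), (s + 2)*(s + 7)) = s + 2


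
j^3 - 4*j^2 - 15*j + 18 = (j - 6)*(j - 1)*(j + 3)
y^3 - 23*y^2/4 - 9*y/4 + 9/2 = (y - 6)*(y - 3/4)*(y + 1)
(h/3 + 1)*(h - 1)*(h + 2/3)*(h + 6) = h^4/3 + 26*h^3/9 + 43*h^2/9 - 4*h - 4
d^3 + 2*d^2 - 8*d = d*(d - 2)*(d + 4)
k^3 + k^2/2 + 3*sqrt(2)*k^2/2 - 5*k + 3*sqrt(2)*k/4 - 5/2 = (k + 1/2)*(k - sqrt(2))*(k + 5*sqrt(2)/2)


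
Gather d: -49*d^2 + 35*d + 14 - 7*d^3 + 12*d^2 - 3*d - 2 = -7*d^3 - 37*d^2 + 32*d + 12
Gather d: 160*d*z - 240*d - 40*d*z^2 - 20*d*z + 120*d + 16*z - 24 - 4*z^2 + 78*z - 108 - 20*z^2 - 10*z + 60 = d*(-40*z^2 + 140*z - 120) - 24*z^2 + 84*z - 72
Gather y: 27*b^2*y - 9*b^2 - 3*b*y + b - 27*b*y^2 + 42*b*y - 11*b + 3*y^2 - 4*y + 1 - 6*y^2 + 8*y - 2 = -9*b^2 - 10*b + y^2*(-27*b - 3) + y*(27*b^2 + 39*b + 4) - 1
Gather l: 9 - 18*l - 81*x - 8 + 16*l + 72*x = -2*l - 9*x + 1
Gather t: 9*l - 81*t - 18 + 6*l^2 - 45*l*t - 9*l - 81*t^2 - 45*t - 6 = 6*l^2 - 81*t^2 + t*(-45*l - 126) - 24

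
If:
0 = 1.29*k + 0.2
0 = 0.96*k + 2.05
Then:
No Solution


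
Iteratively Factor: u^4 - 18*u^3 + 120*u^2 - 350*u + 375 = (u - 3)*(u^3 - 15*u^2 + 75*u - 125) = (u - 5)*(u - 3)*(u^2 - 10*u + 25) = (u - 5)^2*(u - 3)*(u - 5)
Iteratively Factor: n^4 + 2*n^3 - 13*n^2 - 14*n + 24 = (n - 1)*(n^3 + 3*n^2 - 10*n - 24) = (n - 1)*(n + 2)*(n^2 + n - 12) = (n - 3)*(n - 1)*(n + 2)*(n + 4)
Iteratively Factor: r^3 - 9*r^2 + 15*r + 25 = (r - 5)*(r^2 - 4*r - 5) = (r - 5)^2*(r + 1)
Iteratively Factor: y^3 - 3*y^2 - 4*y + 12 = (y + 2)*(y^2 - 5*y + 6) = (y - 3)*(y + 2)*(y - 2)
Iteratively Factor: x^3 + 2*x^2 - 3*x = (x)*(x^2 + 2*x - 3) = x*(x - 1)*(x + 3)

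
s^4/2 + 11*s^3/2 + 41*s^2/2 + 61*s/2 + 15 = (s/2 + 1)*(s + 1)*(s + 3)*(s + 5)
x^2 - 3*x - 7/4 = (x - 7/2)*(x + 1/2)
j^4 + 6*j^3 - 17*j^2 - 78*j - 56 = (j - 4)*(j + 1)*(j + 2)*(j + 7)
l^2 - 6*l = l*(l - 6)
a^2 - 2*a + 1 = (a - 1)^2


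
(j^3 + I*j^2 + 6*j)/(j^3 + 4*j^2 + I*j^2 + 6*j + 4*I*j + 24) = j/(j + 4)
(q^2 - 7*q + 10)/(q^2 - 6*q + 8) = (q - 5)/(q - 4)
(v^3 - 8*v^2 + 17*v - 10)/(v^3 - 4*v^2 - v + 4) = (v^2 - 7*v + 10)/(v^2 - 3*v - 4)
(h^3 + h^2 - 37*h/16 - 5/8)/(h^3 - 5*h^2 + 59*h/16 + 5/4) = (h + 2)/(h - 4)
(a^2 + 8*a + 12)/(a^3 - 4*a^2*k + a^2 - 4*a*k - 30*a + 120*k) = (a + 2)/(a^2 - 4*a*k - 5*a + 20*k)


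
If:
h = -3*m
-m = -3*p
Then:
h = -9*p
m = 3*p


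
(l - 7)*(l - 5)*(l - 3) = l^3 - 15*l^2 + 71*l - 105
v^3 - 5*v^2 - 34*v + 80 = (v - 8)*(v - 2)*(v + 5)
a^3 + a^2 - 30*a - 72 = (a - 6)*(a + 3)*(a + 4)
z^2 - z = z*(z - 1)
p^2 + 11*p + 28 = (p + 4)*(p + 7)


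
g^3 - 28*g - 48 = (g - 6)*(g + 2)*(g + 4)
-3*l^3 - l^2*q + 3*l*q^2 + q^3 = (-l + q)*(l + q)*(3*l + q)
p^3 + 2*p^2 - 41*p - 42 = (p - 6)*(p + 1)*(p + 7)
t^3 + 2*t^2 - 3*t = t*(t - 1)*(t + 3)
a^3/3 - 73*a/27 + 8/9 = (a/3 + 1)*(a - 8/3)*(a - 1/3)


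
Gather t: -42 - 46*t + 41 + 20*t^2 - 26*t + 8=20*t^2 - 72*t + 7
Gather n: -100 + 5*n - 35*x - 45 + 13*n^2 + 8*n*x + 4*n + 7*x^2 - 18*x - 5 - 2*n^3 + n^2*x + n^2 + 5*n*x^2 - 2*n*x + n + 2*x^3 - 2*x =-2*n^3 + n^2*(x + 14) + n*(5*x^2 + 6*x + 10) + 2*x^3 + 7*x^2 - 55*x - 150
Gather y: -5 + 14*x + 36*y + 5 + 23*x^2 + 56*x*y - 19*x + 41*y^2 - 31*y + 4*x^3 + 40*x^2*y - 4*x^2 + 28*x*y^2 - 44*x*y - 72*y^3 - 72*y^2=4*x^3 + 19*x^2 - 5*x - 72*y^3 + y^2*(28*x - 31) + y*(40*x^2 + 12*x + 5)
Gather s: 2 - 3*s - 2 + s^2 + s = s^2 - 2*s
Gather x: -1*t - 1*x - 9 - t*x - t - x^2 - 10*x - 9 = -2*t - x^2 + x*(-t - 11) - 18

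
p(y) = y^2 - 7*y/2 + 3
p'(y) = 2*y - 7/2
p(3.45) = 2.83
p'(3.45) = 3.40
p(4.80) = 9.24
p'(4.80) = 6.10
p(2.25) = 0.19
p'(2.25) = 1.00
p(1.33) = 0.11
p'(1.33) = -0.84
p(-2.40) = 17.16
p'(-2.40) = -8.30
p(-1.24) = 8.88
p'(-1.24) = -5.98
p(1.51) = -0.00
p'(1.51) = -0.48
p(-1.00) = 7.50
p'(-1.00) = -5.50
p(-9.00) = 115.50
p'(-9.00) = -21.50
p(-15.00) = 280.50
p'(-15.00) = -33.50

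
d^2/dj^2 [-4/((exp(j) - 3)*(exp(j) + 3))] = 16*(-exp(2*j) - 9)*exp(2*j)/(exp(6*j) - 27*exp(4*j) + 243*exp(2*j) - 729)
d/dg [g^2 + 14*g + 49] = 2*g + 14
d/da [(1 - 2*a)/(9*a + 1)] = -11/(9*a + 1)^2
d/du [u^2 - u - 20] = 2*u - 1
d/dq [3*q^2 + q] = 6*q + 1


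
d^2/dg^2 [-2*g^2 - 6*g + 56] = -4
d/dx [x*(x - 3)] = 2*x - 3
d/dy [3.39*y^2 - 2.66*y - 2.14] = 6.78*y - 2.66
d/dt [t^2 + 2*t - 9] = 2*t + 2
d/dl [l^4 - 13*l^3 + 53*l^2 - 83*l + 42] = 4*l^3 - 39*l^2 + 106*l - 83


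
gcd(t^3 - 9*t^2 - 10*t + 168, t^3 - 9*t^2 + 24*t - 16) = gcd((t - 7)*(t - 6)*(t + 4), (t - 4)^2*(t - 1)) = 1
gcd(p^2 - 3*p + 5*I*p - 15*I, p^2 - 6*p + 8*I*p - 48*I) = 1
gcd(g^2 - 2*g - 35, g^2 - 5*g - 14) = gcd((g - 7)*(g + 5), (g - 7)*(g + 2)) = g - 7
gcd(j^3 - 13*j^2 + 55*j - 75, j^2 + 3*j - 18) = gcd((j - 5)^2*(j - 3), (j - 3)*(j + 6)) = j - 3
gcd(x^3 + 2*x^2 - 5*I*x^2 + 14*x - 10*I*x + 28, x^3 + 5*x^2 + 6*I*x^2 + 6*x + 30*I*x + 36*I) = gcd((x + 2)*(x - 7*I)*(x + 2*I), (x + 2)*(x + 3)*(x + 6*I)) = x + 2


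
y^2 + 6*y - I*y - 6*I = (y + 6)*(y - I)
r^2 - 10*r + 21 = (r - 7)*(r - 3)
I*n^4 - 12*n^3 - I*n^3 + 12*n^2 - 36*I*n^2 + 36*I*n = n*(n + 6*I)^2*(I*n - I)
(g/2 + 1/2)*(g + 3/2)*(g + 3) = g^3/2 + 11*g^2/4 + 9*g/2 + 9/4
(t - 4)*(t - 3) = t^2 - 7*t + 12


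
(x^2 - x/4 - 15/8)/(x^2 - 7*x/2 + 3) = (x + 5/4)/(x - 2)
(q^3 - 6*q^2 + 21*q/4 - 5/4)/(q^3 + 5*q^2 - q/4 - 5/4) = (2*q^2 - 11*q + 5)/(2*q^2 + 11*q + 5)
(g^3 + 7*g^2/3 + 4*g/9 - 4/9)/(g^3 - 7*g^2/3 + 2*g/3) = (3*g^2 + 8*g + 4)/(3*g*(g - 2))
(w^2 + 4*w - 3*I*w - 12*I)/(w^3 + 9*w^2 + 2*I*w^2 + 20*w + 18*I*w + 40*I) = (w - 3*I)/(w^2 + w*(5 + 2*I) + 10*I)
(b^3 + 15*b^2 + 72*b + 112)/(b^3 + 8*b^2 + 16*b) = (b + 7)/b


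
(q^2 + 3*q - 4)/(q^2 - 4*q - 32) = (q - 1)/(q - 8)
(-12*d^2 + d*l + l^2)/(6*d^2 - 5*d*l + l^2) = (-4*d - l)/(2*d - l)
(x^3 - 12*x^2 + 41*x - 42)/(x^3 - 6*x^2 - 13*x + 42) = (x - 3)/(x + 3)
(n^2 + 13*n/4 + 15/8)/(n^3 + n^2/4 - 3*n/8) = (2*n + 5)/(n*(2*n - 1))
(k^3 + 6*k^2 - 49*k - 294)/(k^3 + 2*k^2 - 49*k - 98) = (k + 6)/(k + 2)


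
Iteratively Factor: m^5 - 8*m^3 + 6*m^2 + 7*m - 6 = (m - 1)*(m^4 + m^3 - 7*m^2 - m + 6) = (m - 1)^2*(m^3 + 2*m^2 - 5*m - 6) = (m - 1)^2*(m + 3)*(m^2 - m - 2) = (m - 1)^2*(m + 1)*(m + 3)*(m - 2)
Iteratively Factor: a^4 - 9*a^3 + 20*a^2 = (a - 5)*(a^3 - 4*a^2) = a*(a - 5)*(a^2 - 4*a) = a^2*(a - 5)*(a - 4)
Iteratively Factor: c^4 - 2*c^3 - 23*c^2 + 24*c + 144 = (c - 4)*(c^3 + 2*c^2 - 15*c - 36) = (c - 4)*(c + 3)*(c^2 - c - 12) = (c - 4)*(c + 3)^2*(c - 4)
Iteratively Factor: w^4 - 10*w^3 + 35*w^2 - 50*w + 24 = (w - 2)*(w^3 - 8*w^2 + 19*w - 12) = (w - 4)*(w - 2)*(w^2 - 4*w + 3) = (w - 4)*(w - 3)*(w - 2)*(w - 1)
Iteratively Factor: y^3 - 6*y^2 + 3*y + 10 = (y - 5)*(y^2 - y - 2) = (y - 5)*(y - 2)*(y + 1)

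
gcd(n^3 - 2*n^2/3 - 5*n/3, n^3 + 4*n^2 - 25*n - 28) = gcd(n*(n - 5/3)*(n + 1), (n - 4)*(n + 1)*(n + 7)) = n + 1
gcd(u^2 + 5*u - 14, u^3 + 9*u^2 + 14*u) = u + 7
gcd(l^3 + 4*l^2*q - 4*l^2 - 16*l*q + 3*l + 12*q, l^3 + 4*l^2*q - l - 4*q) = l^2 + 4*l*q - l - 4*q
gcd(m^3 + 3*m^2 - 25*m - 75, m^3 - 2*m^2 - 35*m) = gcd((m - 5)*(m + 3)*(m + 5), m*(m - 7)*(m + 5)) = m + 5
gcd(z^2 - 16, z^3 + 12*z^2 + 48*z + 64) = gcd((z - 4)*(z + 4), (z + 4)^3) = z + 4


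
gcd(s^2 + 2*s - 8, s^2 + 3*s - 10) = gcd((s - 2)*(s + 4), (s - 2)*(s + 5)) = s - 2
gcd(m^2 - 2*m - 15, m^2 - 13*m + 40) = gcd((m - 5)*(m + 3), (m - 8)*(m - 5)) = m - 5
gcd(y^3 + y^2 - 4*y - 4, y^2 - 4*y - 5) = y + 1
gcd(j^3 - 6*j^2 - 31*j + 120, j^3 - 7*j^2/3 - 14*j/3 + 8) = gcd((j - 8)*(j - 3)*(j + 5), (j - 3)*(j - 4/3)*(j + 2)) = j - 3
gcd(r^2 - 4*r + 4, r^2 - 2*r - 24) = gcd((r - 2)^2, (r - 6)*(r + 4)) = 1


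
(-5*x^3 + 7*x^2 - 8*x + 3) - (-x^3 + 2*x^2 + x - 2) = -4*x^3 + 5*x^2 - 9*x + 5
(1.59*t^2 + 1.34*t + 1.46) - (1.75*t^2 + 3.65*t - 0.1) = -0.16*t^2 - 2.31*t + 1.56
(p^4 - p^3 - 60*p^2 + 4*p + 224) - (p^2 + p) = p^4 - p^3 - 61*p^2 + 3*p + 224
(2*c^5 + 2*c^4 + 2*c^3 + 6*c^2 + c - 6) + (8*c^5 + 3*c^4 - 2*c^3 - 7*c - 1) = 10*c^5 + 5*c^4 + 6*c^2 - 6*c - 7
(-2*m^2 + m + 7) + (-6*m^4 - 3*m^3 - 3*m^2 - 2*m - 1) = -6*m^4 - 3*m^3 - 5*m^2 - m + 6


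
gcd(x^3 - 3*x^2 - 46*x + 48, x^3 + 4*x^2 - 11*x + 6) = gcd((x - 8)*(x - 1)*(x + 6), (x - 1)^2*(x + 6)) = x^2 + 5*x - 6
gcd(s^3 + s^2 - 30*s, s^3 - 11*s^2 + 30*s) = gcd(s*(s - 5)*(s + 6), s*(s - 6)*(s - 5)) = s^2 - 5*s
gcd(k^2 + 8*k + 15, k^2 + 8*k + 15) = k^2 + 8*k + 15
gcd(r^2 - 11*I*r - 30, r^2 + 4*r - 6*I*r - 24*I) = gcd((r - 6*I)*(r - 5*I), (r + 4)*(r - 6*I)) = r - 6*I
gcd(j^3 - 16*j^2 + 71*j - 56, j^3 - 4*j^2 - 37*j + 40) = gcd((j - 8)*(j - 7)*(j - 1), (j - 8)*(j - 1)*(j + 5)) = j^2 - 9*j + 8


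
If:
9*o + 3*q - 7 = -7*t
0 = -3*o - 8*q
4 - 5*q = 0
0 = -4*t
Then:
No Solution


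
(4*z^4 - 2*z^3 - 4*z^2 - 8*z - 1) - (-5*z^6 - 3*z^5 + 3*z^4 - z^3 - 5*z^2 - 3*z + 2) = 5*z^6 + 3*z^5 + z^4 - z^3 + z^2 - 5*z - 3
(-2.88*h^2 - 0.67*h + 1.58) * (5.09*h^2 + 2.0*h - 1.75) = -14.6592*h^4 - 9.1703*h^3 + 11.7422*h^2 + 4.3325*h - 2.765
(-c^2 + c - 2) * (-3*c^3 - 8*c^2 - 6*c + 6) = 3*c^5 + 5*c^4 + 4*c^3 + 4*c^2 + 18*c - 12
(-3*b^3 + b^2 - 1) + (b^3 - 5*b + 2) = -2*b^3 + b^2 - 5*b + 1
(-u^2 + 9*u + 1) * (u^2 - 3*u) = -u^4 + 12*u^3 - 26*u^2 - 3*u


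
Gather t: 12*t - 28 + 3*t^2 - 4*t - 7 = 3*t^2 + 8*t - 35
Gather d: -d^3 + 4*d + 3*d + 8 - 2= -d^3 + 7*d + 6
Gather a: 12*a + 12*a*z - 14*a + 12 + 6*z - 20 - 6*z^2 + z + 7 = a*(12*z - 2) - 6*z^2 + 7*z - 1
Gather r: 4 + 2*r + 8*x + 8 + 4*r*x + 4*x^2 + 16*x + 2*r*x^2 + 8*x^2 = r*(2*x^2 + 4*x + 2) + 12*x^2 + 24*x + 12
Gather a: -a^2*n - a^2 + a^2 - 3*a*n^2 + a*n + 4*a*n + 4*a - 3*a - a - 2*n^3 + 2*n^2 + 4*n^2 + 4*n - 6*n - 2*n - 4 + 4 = -a^2*n + a*(-3*n^2 + 5*n) - 2*n^3 + 6*n^2 - 4*n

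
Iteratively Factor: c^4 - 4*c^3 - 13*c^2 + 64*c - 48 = (c - 3)*(c^3 - c^2 - 16*c + 16) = (c - 3)*(c + 4)*(c^2 - 5*c + 4) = (c - 4)*(c - 3)*(c + 4)*(c - 1)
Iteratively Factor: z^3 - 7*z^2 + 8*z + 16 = (z - 4)*(z^2 - 3*z - 4) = (z - 4)*(z + 1)*(z - 4)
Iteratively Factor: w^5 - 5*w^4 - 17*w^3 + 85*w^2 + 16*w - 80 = (w + 4)*(w^4 - 9*w^3 + 19*w^2 + 9*w - 20) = (w + 1)*(w + 4)*(w^3 - 10*w^2 + 29*w - 20) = (w - 4)*(w + 1)*(w + 4)*(w^2 - 6*w + 5) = (w - 5)*(w - 4)*(w + 1)*(w + 4)*(w - 1)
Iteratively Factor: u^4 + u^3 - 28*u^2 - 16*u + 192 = (u + 4)*(u^3 - 3*u^2 - 16*u + 48) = (u - 4)*(u + 4)*(u^2 + u - 12) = (u - 4)*(u + 4)^2*(u - 3)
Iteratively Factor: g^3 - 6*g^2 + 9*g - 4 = (g - 1)*(g^2 - 5*g + 4) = (g - 4)*(g - 1)*(g - 1)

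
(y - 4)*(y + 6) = y^2 + 2*y - 24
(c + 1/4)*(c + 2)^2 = c^3 + 17*c^2/4 + 5*c + 1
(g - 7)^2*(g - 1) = g^3 - 15*g^2 + 63*g - 49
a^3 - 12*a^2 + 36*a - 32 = (a - 8)*(a - 2)^2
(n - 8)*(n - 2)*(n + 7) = n^3 - 3*n^2 - 54*n + 112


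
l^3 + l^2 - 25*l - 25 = (l - 5)*(l + 1)*(l + 5)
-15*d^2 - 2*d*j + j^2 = (-5*d + j)*(3*d + j)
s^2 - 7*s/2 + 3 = (s - 2)*(s - 3/2)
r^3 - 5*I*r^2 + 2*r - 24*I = (r - 4*I)*(r - 3*I)*(r + 2*I)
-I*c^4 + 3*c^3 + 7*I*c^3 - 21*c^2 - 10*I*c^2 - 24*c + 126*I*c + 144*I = (c - 8)*(c - 3*I)*(c + 6*I)*(-I*c - I)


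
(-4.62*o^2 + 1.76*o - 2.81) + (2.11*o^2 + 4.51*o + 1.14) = -2.51*o^2 + 6.27*o - 1.67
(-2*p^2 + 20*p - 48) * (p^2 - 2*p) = -2*p^4 + 24*p^3 - 88*p^2 + 96*p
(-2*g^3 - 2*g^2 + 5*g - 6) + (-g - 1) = -2*g^3 - 2*g^2 + 4*g - 7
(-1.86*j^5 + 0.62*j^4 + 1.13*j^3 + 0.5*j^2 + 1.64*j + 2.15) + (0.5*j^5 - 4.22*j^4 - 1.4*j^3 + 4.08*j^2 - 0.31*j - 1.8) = -1.36*j^5 - 3.6*j^4 - 0.27*j^3 + 4.58*j^2 + 1.33*j + 0.35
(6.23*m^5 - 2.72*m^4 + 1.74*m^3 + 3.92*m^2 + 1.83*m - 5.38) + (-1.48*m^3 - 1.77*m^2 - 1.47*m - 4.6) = 6.23*m^5 - 2.72*m^4 + 0.26*m^3 + 2.15*m^2 + 0.36*m - 9.98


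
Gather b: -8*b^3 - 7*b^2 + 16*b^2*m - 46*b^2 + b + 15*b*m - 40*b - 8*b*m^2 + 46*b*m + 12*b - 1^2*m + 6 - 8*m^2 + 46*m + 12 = -8*b^3 + b^2*(16*m - 53) + b*(-8*m^2 + 61*m - 27) - 8*m^2 + 45*m + 18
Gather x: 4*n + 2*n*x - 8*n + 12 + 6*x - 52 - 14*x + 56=-4*n + x*(2*n - 8) + 16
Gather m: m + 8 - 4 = m + 4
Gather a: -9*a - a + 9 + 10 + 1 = 20 - 10*a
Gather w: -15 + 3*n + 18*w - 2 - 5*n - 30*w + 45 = -2*n - 12*w + 28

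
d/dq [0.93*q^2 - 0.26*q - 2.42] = 1.86*q - 0.26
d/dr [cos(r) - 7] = -sin(r)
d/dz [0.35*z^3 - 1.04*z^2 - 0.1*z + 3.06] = 1.05*z^2 - 2.08*z - 0.1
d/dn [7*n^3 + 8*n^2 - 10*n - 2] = 21*n^2 + 16*n - 10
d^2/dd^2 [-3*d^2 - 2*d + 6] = -6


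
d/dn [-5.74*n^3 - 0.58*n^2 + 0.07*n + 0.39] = -17.22*n^2 - 1.16*n + 0.07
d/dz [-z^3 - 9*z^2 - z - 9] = -3*z^2 - 18*z - 1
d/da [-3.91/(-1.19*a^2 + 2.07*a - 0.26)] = (8.0937 - 9.3058*a)/(1.19*a^2 - 2.07*a + 0.26)^2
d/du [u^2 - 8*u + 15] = 2*u - 8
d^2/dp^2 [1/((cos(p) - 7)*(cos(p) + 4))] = (-4*sin(p)^4 + 123*sin(p)^2 + 291*cos(p)/4 + 9*cos(3*p)/4 - 45)/((cos(p) - 7)^3*(cos(p) + 4)^3)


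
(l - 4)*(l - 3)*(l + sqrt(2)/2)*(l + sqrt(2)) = l^4 - 7*l^3 + 3*sqrt(2)*l^3/2 - 21*sqrt(2)*l^2/2 + 13*l^2 - 7*l + 18*sqrt(2)*l + 12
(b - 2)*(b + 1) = b^2 - b - 2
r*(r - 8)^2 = r^3 - 16*r^2 + 64*r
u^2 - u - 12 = (u - 4)*(u + 3)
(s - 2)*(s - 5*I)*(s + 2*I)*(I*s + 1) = I*s^4 + 4*s^3 - 2*I*s^3 - 8*s^2 + 7*I*s^2 + 10*s - 14*I*s - 20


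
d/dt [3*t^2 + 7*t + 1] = 6*t + 7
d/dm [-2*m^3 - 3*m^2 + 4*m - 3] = -6*m^2 - 6*m + 4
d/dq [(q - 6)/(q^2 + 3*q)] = (-q^2 + 12*q + 18)/(q^2*(q^2 + 6*q + 9))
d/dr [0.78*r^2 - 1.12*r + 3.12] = 1.56*r - 1.12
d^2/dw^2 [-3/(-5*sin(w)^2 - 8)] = 30*(-10*sin(w)^4 + 31*sin(w)^2 - 8)/(5*sin(w)^2 + 8)^3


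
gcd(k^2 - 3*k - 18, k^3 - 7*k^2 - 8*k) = 1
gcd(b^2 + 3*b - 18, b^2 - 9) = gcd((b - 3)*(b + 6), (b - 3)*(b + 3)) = b - 3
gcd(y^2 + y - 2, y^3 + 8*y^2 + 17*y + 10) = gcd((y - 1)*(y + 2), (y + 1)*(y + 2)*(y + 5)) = y + 2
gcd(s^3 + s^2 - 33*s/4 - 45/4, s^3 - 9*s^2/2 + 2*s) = 1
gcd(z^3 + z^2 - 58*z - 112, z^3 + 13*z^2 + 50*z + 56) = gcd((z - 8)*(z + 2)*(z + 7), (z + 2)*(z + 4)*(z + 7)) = z^2 + 9*z + 14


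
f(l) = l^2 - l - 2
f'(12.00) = 23.00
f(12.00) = 130.00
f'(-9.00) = -19.00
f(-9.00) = 88.00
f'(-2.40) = -5.80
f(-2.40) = 6.16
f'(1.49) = 1.98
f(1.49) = -1.27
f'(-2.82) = -6.64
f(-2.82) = 8.77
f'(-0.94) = -2.88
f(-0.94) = -0.18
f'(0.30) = -0.40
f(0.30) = -2.21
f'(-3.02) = -7.04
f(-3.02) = 10.14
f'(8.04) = 15.08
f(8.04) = 54.60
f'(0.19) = -0.62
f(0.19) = -2.15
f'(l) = 2*l - 1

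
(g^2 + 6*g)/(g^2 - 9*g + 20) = g*(g + 6)/(g^2 - 9*g + 20)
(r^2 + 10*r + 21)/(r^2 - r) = (r^2 + 10*r + 21)/(r*(r - 1))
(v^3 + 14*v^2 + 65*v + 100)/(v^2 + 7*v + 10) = (v^2 + 9*v + 20)/(v + 2)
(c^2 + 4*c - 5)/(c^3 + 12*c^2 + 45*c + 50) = (c - 1)/(c^2 + 7*c + 10)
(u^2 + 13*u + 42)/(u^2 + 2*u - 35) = (u + 6)/(u - 5)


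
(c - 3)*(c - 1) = c^2 - 4*c + 3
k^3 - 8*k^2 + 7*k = k*(k - 7)*(k - 1)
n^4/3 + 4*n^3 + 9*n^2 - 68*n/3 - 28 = (n/3 + 1/3)*(n - 2)*(n + 6)*(n + 7)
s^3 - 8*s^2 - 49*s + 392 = (s - 8)*(s - 7)*(s + 7)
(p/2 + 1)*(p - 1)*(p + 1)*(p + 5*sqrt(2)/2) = p^4/2 + p^3 + 5*sqrt(2)*p^3/4 - p^2/2 + 5*sqrt(2)*p^2/2 - 5*sqrt(2)*p/4 - p - 5*sqrt(2)/2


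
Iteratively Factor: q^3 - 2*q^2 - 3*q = (q - 3)*(q^2 + q) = (q - 3)*(q + 1)*(q)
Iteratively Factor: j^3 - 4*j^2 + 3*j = (j)*(j^2 - 4*j + 3) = j*(j - 1)*(j - 3)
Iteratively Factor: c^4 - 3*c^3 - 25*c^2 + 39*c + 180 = (c + 3)*(c^3 - 6*c^2 - 7*c + 60) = (c - 5)*(c + 3)*(c^2 - c - 12) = (c - 5)*(c - 4)*(c + 3)*(c + 3)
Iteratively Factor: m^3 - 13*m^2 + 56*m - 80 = (m - 4)*(m^2 - 9*m + 20) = (m - 4)^2*(m - 5)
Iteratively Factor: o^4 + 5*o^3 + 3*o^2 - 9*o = (o - 1)*(o^3 + 6*o^2 + 9*o) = (o - 1)*(o + 3)*(o^2 + 3*o) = (o - 1)*(o + 3)^2*(o)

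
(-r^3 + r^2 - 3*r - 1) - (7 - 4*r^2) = -r^3 + 5*r^2 - 3*r - 8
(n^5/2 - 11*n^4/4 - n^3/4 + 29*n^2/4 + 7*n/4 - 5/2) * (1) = n^5/2 - 11*n^4/4 - n^3/4 + 29*n^2/4 + 7*n/4 - 5/2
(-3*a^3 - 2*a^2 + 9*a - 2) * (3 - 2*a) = 6*a^4 - 5*a^3 - 24*a^2 + 31*a - 6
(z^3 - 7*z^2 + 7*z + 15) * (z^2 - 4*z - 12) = z^5 - 11*z^4 + 23*z^3 + 71*z^2 - 144*z - 180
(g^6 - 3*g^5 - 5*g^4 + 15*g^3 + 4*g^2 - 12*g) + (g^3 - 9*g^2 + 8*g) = g^6 - 3*g^5 - 5*g^4 + 16*g^3 - 5*g^2 - 4*g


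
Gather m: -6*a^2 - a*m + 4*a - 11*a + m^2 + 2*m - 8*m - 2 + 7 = -6*a^2 - 7*a + m^2 + m*(-a - 6) + 5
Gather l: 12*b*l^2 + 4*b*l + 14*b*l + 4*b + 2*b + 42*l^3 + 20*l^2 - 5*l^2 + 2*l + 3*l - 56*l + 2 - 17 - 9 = 6*b + 42*l^3 + l^2*(12*b + 15) + l*(18*b - 51) - 24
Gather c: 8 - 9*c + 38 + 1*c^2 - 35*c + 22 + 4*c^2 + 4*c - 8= 5*c^2 - 40*c + 60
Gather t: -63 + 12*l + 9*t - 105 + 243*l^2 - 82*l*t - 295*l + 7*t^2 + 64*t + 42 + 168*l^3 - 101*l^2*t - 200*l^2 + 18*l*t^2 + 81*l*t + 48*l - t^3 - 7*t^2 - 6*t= 168*l^3 + 43*l^2 + 18*l*t^2 - 235*l - t^3 + t*(-101*l^2 - l + 67) - 126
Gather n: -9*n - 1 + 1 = -9*n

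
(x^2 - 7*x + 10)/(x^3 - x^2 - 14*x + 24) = (x - 5)/(x^2 + x - 12)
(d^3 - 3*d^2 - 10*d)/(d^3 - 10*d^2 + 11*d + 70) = d/(d - 7)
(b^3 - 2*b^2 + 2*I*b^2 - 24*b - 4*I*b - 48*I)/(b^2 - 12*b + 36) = (b^2 + 2*b*(2 + I) + 8*I)/(b - 6)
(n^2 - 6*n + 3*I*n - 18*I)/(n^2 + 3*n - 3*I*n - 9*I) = (n^2 + 3*n*(-2 + I) - 18*I)/(n^2 + 3*n*(1 - I) - 9*I)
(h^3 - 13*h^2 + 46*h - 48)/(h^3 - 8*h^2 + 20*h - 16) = (h^2 - 11*h + 24)/(h^2 - 6*h + 8)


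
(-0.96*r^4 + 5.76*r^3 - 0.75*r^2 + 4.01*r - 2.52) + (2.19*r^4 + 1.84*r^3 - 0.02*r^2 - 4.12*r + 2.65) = 1.23*r^4 + 7.6*r^3 - 0.77*r^2 - 0.11*r + 0.13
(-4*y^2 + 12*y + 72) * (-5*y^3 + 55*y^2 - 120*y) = 20*y^5 - 280*y^4 + 780*y^3 + 2520*y^2 - 8640*y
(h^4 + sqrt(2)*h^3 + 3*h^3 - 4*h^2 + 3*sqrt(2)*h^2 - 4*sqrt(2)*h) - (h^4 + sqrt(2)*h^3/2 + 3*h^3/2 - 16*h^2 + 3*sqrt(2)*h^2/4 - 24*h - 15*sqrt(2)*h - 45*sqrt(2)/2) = sqrt(2)*h^3/2 + 3*h^3/2 + 9*sqrt(2)*h^2/4 + 12*h^2 + 11*sqrt(2)*h + 24*h + 45*sqrt(2)/2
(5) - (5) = 0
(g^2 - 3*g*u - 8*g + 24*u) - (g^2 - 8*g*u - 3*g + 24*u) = 5*g*u - 5*g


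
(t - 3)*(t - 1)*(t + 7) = t^3 + 3*t^2 - 25*t + 21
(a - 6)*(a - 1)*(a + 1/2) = a^3 - 13*a^2/2 + 5*a/2 + 3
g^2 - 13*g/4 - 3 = (g - 4)*(g + 3/4)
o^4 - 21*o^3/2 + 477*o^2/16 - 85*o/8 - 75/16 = (o - 5)^2*(o - 3/4)*(o + 1/4)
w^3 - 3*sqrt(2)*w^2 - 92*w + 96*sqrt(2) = (w - 8*sqrt(2))*(w - sqrt(2))*(w + 6*sqrt(2))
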